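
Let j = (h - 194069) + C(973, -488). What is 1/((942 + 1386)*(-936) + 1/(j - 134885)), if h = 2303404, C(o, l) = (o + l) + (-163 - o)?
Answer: -1973799/4300923811391 ≈ -4.5892e-7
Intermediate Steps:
C(o, l) = -163 + l (C(o, l) = (l + o) + (-163 - o) = -163 + l)
j = 2108684 (j = (2303404 - 194069) + (-163 - 488) = 2109335 - 651 = 2108684)
1/((942 + 1386)*(-936) + 1/(j - 134885)) = 1/((942 + 1386)*(-936) + 1/(2108684 - 134885)) = 1/(2328*(-936) + 1/1973799) = 1/(-2179008 + 1/1973799) = 1/(-4300923811391/1973799) = -1973799/4300923811391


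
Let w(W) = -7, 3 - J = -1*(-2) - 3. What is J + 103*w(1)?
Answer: -717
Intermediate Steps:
J = 4 (J = 3 - (-1*(-2) - 3) = 3 - (2 - 3) = 3 - 1*(-1) = 3 + 1 = 4)
J + 103*w(1) = 4 + 103*(-7) = 4 - 721 = -717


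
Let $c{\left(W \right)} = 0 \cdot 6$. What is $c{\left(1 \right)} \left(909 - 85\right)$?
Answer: $0$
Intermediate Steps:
$c{\left(W \right)} = 0$
$c{\left(1 \right)} \left(909 - 85\right) = 0 \left(909 - 85\right) = 0 \cdot 824 = 0$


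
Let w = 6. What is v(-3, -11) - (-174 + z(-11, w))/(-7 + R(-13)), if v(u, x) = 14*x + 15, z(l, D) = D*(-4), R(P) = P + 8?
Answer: -311/2 ≈ -155.50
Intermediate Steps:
R(P) = 8 + P
z(l, D) = -4*D
v(u, x) = 15 + 14*x
v(-3, -11) - (-174 + z(-11, w))/(-7 + R(-13)) = (15 + 14*(-11)) - (-174 - 4*6)/(-7 + (8 - 13)) = (15 - 154) - (-174 - 24)/(-7 - 5) = -139 - (-198)/(-12) = -139 - (-198)*(-1)/12 = -139 - 1*33/2 = -139 - 33/2 = -311/2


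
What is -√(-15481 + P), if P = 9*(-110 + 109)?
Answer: -I*√15490 ≈ -124.46*I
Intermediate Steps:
P = -9 (P = 9*(-1) = -9)
-√(-15481 + P) = -√(-15481 - 9) = -√(-15490) = -I*√15490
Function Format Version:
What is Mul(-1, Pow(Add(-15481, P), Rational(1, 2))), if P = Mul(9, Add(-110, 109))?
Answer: Mul(-1, I, Pow(15490, Rational(1, 2))) ≈ Mul(-124.46, I)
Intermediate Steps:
P = -9 (P = Mul(9, -1) = -9)
Mul(-1, Pow(Add(-15481, P), Rational(1, 2))) = Mul(-1, Pow(Add(-15481, -9), Rational(1, 2))) = Mul(-1, Pow(-15490, Rational(1, 2))) = Mul(-1, Mul(I, Pow(15490, Rational(1, 2)))) = Mul(-1, I, Pow(15490, Rational(1, 2)))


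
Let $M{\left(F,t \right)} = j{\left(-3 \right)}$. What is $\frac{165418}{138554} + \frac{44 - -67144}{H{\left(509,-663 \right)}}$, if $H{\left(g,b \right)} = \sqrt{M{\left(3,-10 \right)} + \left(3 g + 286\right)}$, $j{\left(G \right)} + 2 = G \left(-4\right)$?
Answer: $\frac{1133}{949} + \frac{67188 \sqrt{1823}}{1823} \approx 1574.8$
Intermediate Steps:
$j{\left(G \right)} = -2 - 4 G$ ($j{\left(G \right)} = -2 + G \left(-4\right) = -2 - 4 G$)
$M{\left(F,t \right)} = 10$ ($M{\left(F,t \right)} = -2 - -12 = -2 + 12 = 10$)
$H{\left(g,b \right)} = \sqrt{296 + 3 g}$ ($H{\left(g,b \right)} = \sqrt{10 + \left(3 g + 286\right)} = \sqrt{10 + \left(286 + 3 g\right)} = \sqrt{296 + 3 g}$)
$\frac{165418}{138554} + \frac{44 - -67144}{H{\left(509,-663 \right)}} = \frac{165418}{138554} + \frac{44 - -67144}{\sqrt{296 + 3 \cdot 509}} = 165418 \cdot \frac{1}{138554} + \frac{44 + 67144}{\sqrt{296 + 1527}} = \frac{1133}{949} + \frac{67188}{\sqrt{1823}} = \frac{1133}{949} + 67188 \frac{\sqrt{1823}}{1823} = \frac{1133}{949} + \frac{67188 \sqrt{1823}}{1823}$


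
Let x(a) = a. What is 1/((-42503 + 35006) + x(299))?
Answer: -1/7198 ≈ -0.00013893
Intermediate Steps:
1/((-42503 + 35006) + x(299)) = 1/((-42503 + 35006) + 299) = 1/(-7497 + 299) = 1/(-7198) = -1/7198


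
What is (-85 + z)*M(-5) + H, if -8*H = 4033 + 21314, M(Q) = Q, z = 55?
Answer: -24147/8 ≈ -3018.4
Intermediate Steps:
H = -25347/8 (H = -(4033 + 21314)/8 = -⅛*25347 = -25347/8 ≈ -3168.4)
(-85 + z)*M(-5) + H = (-85 + 55)*(-5) - 25347/8 = -30*(-5) - 25347/8 = 150 - 25347/8 = -24147/8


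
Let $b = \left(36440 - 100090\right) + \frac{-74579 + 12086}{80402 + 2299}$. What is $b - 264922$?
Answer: $- \frac{9057765155}{27567} \approx -3.2857 \cdot 10^{5}$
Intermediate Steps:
$b = - \frac{1754660381}{27567}$ ($b = -63650 - \frac{62493}{82701} = -63650 - \frac{20831}{27567} = - \frac{1754660381}{27567} \approx -63651.0$)
$b - 264922 = - \frac{1754660381}{27567} - 264922 = - \frac{9057765155}{27567}$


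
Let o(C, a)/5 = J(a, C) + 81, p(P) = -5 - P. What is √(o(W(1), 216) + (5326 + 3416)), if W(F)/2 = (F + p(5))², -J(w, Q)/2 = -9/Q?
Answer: 2*√20582/3 ≈ 95.643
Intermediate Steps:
J(w, Q) = 18/Q (J(w, Q) = -(-18)/Q = 18/Q)
W(F) = 2*(-10 + F)² (W(F) = 2*(F + (-5 - 1*5))² = 2*(F + (-5 - 5))² = 2*(F - 10)² = 2*(-10 + F)²)
o(C, a) = 405 + 90/C (o(C, a) = 5*(18/C + 81) = 5*(81 + 18/C) = 405 + 90/C)
√(o(W(1), 216) + (5326 + 3416)) = √((405 + 90/((2*(-10 + 1)²))) + (5326 + 3416)) = √((405 + 90/((2*(-9)²))) + 8742) = √((405 + 90/((2*81))) + 8742) = √((405 + 90/162) + 8742) = √((405 + 90*(1/162)) + 8742) = √((405 + 5/9) + 8742) = √(3650/9 + 8742) = √(82328/9) = 2*√20582/3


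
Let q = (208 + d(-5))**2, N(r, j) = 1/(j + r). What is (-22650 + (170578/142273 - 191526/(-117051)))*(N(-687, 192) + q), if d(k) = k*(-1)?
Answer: -166075538063717953796/161633970135 ≈ -1.0275e+9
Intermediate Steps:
d(k) = -k
q = 45369 (q = (208 - 1*(-5))**2 = (208 + 5)**2 = 213**2 = 45369)
(-22650 + (170578/142273 - 191526/(-117051)))*(N(-687, 192) + q) = (-22650 + (170578/142273 - 191526/(-117051)))*(1/(192 - 687) + 45369) = (-22650 + (170578*(1/142273) - 191526*(-1/117051)))*(1/(-495) + 45369) = (-22650 + (10034/8369 + 63842/39017))*(-1/495 + 45369) = (-22650 + 925790276/326533273)*(22457654/495) = -7395052843174/326533273*22457654/495 = -166075538063717953796/161633970135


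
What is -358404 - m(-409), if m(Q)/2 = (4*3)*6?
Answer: -358548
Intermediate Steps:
m(Q) = 144 (m(Q) = 2*((4*3)*6) = 2*(12*6) = 2*72 = 144)
-358404 - m(-409) = -358404 - 1*144 = -358404 - 144 = -358548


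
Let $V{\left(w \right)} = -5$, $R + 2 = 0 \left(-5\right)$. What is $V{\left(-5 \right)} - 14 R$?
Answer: $23$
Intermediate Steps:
$R = -2$ ($R = -2 + 0 \left(-5\right) = -2 + 0 = -2$)
$V{\left(-5 \right)} - 14 R = -5 - -28 = -5 + 28 = 23$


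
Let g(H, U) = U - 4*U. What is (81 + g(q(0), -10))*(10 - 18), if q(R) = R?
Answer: -888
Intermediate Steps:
g(H, U) = -3*U
(81 + g(q(0), -10))*(10 - 18) = (81 - 3*(-10))*(10 - 18) = (81 + 30)*(-8) = 111*(-8) = -888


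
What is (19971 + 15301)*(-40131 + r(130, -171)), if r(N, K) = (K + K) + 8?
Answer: -1427281480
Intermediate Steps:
r(N, K) = 8 + 2*K (r(N, K) = 2*K + 8 = 8 + 2*K)
(19971 + 15301)*(-40131 + r(130, -171)) = (19971 + 15301)*(-40131 + (8 + 2*(-171))) = 35272*(-40131 + (8 - 342)) = 35272*(-40131 - 334) = 35272*(-40465) = -1427281480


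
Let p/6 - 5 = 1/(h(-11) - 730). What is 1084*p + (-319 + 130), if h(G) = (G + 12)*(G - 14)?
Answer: 24403401/755 ≈ 32322.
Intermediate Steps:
h(G) = (-14 + G)*(12 + G) (h(G) = (12 + G)*(-14 + G) = (-14 + G)*(12 + G))
p = 22644/755 (p = 30 + 6/((-168 + (-11)² - 2*(-11)) - 730) = 30 + 6/((-168 + 121 + 22) - 730) = 30 + 6/(-25 - 730) = 30 + 6/(-755) = 30 + 6*(-1/755) = 30 - 6/755 = 22644/755 ≈ 29.992)
1084*p + (-319 + 130) = 1084*(22644/755) + (-319 + 130) = 24546096/755 - 189 = 24403401/755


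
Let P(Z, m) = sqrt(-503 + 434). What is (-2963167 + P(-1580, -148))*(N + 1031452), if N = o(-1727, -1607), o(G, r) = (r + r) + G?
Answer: -3041723520337 + 1026511*I*sqrt(69) ≈ -3.0417e+12 + 8.5268e+6*I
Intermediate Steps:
o(G, r) = G + 2*r (o(G, r) = 2*r + G = G + 2*r)
N = -4941 (N = -1727 + 2*(-1607) = -1727 - 3214 = -4941)
P(Z, m) = I*sqrt(69) (P(Z, m) = sqrt(-69) = I*sqrt(69))
(-2963167 + P(-1580, -148))*(N + 1031452) = (-2963167 + I*sqrt(69))*(-4941 + 1031452) = (-2963167 + I*sqrt(69))*1026511 = -3041723520337 + 1026511*I*sqrt(69)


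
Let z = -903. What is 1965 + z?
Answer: 1062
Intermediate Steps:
1965 + z = 1965 - 903 = 1062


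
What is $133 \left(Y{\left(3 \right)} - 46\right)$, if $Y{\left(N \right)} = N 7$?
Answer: $-3325$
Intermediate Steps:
$Y{\left(N \right)} = 7 N$
$133 \left(Y{\left(3 \right)} - 46\right) = 133 \left(7 \cdot 3 - 46\right) = 133 \left(21 - 46\right) = 133 \left(-25\right) = -3325$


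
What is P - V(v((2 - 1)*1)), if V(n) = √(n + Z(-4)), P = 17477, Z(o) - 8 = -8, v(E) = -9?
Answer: 17477 - 3*I ≈ 17477.0 - 3.0*I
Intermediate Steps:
Z(o) = 0 (Z(o) = 8 - 8 = 0)
V(n) = √n (V(n) = √(n + 0) = √n)
P - V(v((2 - 1)*1)) = 17477 - √(-9) = 17477 - 3*I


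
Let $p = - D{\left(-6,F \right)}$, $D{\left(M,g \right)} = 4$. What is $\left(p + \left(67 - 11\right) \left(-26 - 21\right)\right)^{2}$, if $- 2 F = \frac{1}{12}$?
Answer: $6948496$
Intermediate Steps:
$F = - \frac{1}{24}$ ($F = - \frac{1}{2 \cdot 12} = \left(- \frac{1}{2}\right) \frac{1}{12} = - \frac{1}{24} \approx -0.041667$)
$p = -4$ ($p = \left(-1\right) 4 = -4$)
$\left(p + \left(67 - 11\right) \left(-26 - 21\right)\right)^{2} = \left(-4 + \left(67 - 11\right) \left(-26 - 21\right)\right)^{2} = \left(-4 + 56 \left(-47\right)\right)^{2} = \left(-4 - 2632\right)^{2} = \left(-2636\right)^{2} = 6948496$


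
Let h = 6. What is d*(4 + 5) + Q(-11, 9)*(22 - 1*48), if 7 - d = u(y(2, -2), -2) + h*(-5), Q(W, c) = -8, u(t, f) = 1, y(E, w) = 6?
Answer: 532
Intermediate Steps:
d = 36 (d = 7 - (1 + 6*(-5)) = 7 - (1 - 30) = 7 - 1*(-29) = 7 + 29 = 36)
d*(4 + 5) + Q(-11, 9)*(22 - 1*48) = 36*(4 + 5) - 8*(22 - 1*48) = 36*9 - 8*(22 - 48) = 324 - 8*(-26) = 324 + 208 = 532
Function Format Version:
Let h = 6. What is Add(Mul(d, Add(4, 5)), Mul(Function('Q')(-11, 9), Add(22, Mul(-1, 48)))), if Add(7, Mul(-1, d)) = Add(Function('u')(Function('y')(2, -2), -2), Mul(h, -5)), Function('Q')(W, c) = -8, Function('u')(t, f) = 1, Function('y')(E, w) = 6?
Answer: 532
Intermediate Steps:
d = 36 (d = Add(7, Mul(-1, Add(1, Mul(6, -5)))) = Add(7, Mul(-1, Add(1, -30))) = Add(7, Mul(-1, -29)) = Add(7, 29) = 36)
Add(Mul(d, Add(4, 5)), Mul(Function('Q')(-11, 9), Add(22, Mul(-1, 48)))) = Add(Mul(36, Add(4, 5)), Mul(-8, Add(22, Mul(-1, 48)))) = Add(Mul(36, 9), Mul(-8, Add(22, -48))) = Add(324, Mul(-8, -26)) = Add(324, 208) = 532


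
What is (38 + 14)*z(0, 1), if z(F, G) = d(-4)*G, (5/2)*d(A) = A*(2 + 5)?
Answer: -2912/5 ≈ -582.40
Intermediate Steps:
d(A) = 14*A/5 (d(A) = 2*(A*(2 + 5))/5 = 2*(A*7)/5 = 2*(7*A)/5 = 14*A/5)
z(F, G) = -56*G/5 (z(F, G) = ((14/5)*(-4))*G = -56*G/5)
(38 + 14)*z(0, 1) = (38 + 14)*(-56/5*1) = 52*(-56/5) = -2912/5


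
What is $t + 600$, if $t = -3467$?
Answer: $-2867$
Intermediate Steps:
$t + 600 = -3467 + 600 = -2867$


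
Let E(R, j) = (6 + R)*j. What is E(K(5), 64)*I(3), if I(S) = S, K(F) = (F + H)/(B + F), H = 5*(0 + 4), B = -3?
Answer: 3552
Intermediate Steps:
H = 20 (H = 5*4 = 20)
K(F) = (20 + F)/(-3 + F) (K(F) = (F + 20)/(-3 + F) = (20 + F)/(-3 + F))
E(R, j) = j*(6 + R)
E(K(5), 64)*I(3) = (64*(6 + (20 + 5)/(-3 + 5)))*3 = (64*(6 + 25/2))*3 = (64*(37/2))*3 = 1184*3 = 3552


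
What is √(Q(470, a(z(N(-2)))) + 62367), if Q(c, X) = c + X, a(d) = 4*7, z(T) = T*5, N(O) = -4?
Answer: 3*√6985 ≈ 250.73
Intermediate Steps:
z(T) = 5*T
a(d) = 28
Q(c, X) = X + c
√(Q(470, a(z(N(-2)))) + 62367) = √((28 + 470) + 62367) = √(498 + 62367) = √62865 = 3*√6985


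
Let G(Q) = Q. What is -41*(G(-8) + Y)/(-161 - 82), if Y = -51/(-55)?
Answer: -15949/13365 ≈ -1.1933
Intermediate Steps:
Y = 51/55 (Y = -51*(-1)/55 = -1*(-51/55) = 51/55 ≈ 0.92727)
-41*(G(-8) + Y)/(-161 - 82) = -41*(-8 + 51/55)/(-161 - 82) = -(-15949)/(55*(-243)) = -(-15949)*(-1)/(55*243) = -41*389/13365 = -15949/13365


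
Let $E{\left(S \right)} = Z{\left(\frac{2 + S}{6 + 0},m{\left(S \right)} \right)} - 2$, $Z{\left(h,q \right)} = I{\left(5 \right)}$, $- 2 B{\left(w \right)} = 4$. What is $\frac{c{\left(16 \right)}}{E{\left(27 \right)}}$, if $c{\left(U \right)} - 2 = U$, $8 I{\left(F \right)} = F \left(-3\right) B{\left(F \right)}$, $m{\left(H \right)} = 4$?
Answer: $\frac{72}{7} \approx 10.286$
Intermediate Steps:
$B{\left(w \right)} = -2$ ($B{\left(w \right)} = \left(- \frac{1}{2}\right) 4 = -2$)
$I{\left(F \right)} = \frac{3 F}{4}$ ($I{\left(F \right)} = \frac{F \left(-3\right) \left(-2\right)}{8} = \frac{- 3 F \left(-2\right)}{8} = \frac{6 F}{8} = \frac{3 F}{4}$)
$c{\left(U \right)} = 2 + U$
$Z{\left(h,q \right)} = \frac{15}{4}$ ($Z{\left(h,q \right)} = \frac{3}{4} \cdot 5 = \frac{15}{4}$)
$E{\left(S \right)} = \frac{7}{4}$ ($E{\left(S \right)} = \frac{15}{4} - 2 = \frac{7}{4}$)
$\frac{c{\left(16 \right)}}{E{\left(27 \right)}} = \frac{2 + 16}{\frac{7}{4}} = 18 \cdot \frac{4}{7} = \frac{72}{7}$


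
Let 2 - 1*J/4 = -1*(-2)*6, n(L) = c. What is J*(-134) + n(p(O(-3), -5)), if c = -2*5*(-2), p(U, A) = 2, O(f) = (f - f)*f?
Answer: 5380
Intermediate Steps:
O(f) = 0 (O(f) = 0*f = 0)
c = 20 (c = -10*(-2) = 20)
n(L) = 20
J = -40 (J = 8 - 4*(-1*(-2))*6 = 8 - 8*6 = 8 - 4*12 = 8 - 48 = -40)
J*(-134) + n(p(O(-3), -5)) = -40*(-134) + 20 = 5360 + 20 = 5380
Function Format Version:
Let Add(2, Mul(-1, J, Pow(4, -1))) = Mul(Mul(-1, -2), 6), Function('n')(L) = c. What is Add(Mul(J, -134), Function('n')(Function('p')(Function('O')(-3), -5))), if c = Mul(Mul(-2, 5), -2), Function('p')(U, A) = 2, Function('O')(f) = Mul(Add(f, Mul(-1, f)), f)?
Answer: 5380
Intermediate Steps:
Function('O')(f) = 0 (Function('O')(f) = Mul(0, f) = 0)
c = 20 (c = Mul(-10, -2) = 20)
Function('n')(L) = 20
J = -40 (J = Add(8, Mul(-4, Mul(Mul(-1, -2), 6))) = Add(8, Mul(-4, Mul(2, 6))) = Add(8, Mul(-4, 12)) = Add(8, -48) = -40)
Add(Mul(J, -134), Function('n')(Function('p')(Function('O')(-3), -5))) = Add(Mul(-40, -134), 20) = Add(5360, 20) = 5380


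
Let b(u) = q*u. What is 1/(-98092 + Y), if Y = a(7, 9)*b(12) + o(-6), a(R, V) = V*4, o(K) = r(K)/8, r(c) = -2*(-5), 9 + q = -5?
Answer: -4/416555 ≈ -9.6026e-6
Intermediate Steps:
q = -14 (q = -9 - 5 = -14)
r(c) = 10
o(K) = 5/4 (o(K) = 10/8 = 10*(⅛) = 5/4)
b(u) = -14*u
a(R, V) = 4*V
Y = -24187/4 (Y = (4*9)*(-14*12) + 5/4 = 36*(-168) + 5/4 = -6048 + 5/4 = -24187/4 ≈ -6046.8)
1/(-98092 + Y) = 1/(-98092 - 24187/4) = 1/(-416555/4) = -4/416555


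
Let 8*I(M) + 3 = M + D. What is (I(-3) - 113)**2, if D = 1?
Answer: 826281/64 ≈ 12911.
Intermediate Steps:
I(M) = -1/4 + M/8 (I(M) = -3/8 + (M + 1)/8 = -3/8 + (1 + M)/8 = -3/8 + (1/8 + M/8) = -1/4 + M/8)
(I(-3) - 113)**2 = ((-1/4 + (1/8)*(-3)) - 113)**2 = ((-1/4 - 3/8) - 113)**2 = (-5/8 - 113)**2 = (-909/8)**2 = 826281/64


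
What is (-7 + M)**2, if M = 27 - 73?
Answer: 2809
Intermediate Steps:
M = -46
(-7 + M)**2 = (-7 - 46)**2 = (-53)**2 = 2809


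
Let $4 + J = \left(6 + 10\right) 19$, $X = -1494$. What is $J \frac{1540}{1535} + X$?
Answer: $- \frac{366258}{307} \approx -1193.0$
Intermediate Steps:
$J = 300$ ($J = -4 + \left(6 + 10\right) 19 = -4 + 16 \cdot 19 = -4 + 304 = 300$)
$J \frac{1540}{1535} + X = 300 \cdot \frac{1540}{1535} - 1494 = 300 \cdot 1540 \cdot \frac{1}{1535} - 1494 = 300 \cdot \frac{308}{307} - 1494 = \frac{92400}{307} - 1494 = - \frac{366258}{307}$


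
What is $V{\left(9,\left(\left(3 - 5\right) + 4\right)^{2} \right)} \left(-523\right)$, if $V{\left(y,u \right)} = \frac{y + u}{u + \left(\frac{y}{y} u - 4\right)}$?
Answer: $- \frac{6799}{4} \approx -1699.8$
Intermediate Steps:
$V{\left(y,u \right)} = \frac{u + y}{-4 + 2 u}$ ($V{\left(y,u \right)} = \frac{u + y}{u + \left(1 u - 4\right)} = \frac{u + y}{u + \left(u - 4\right)} = \frac{u + y}{u + \left(-4 + u\right)} = \frac{u + y}{-4 + 2 u}$)
$V{\left(9,\left(\left(3 - 5\right) + 4\right)^{2} \right)} \left(-523\right) = \frac{\left(\left(3 - 5\right) + 4\right)^{2} + 9}{2 \left(-2 + \left(\left(3 - 5\right) + 4\right)^{2}\right)} \left(-523\right) = \frac{\left(-2 + 4\right)^{2} + 9}{2 \left(-2 + \left(-2 + 4\right)^{2}\right)} \left(-523\right) = \frac{2^{2} + 9}{2 \left(-2 + 2^{2}\right)} \left(-523\right) = \frac{4 + 9}{2 \left(-2 + 4\right)} \left(-523\right) = \frac{1}{2} \cdot \frac{1}{2} \cdot 13 \left(-523\right) = \frac{13}{4} \left(-523\right) = - \frac{6799}{4}$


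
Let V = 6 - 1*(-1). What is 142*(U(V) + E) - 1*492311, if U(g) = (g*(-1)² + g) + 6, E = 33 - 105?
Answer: -499695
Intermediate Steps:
E = -72
V = 7 (V = 6 + 1 = 7)
U(g) = 6 + 2*g (U(g) = (g*1 + g) + 6 = (g + g) + 6 = 2*g + 6 = 6 + 2*g)
142*(U(V) + E) - 1*492311 = 142*((6 + 2*7) - 72) - 1*492311 = 142*((6 + 14) - 72) - 492311 = 142*(20 - 72) - 492311 = 142*(-52) - 492311 = -7384 - 492311 = -499695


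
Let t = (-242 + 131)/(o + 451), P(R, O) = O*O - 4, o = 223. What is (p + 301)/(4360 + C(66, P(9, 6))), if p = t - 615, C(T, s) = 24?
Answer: -211747/2954816 ≈ -0.071662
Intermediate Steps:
P(R, O) = -4 + O² (P(R, O) = O² - 4 = -4 + O²)
t = -111/674 (t = (-242 + 131)/(223 + 451) = -111/674 ≈ -0.16469)
p = -414621/674 (p = -111/674 - 615 = -414621/674 ≈ -615.17)
(p + 301)/(4360 + C(66, P(9, 6))) = (-414621/674 + 301)/(4360 + 24) = -211747/674/4384 = -211747/674*1/4384 = -211747/2954816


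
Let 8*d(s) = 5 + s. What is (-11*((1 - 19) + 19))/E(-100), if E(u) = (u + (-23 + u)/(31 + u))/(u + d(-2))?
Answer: -201641/18072 ≈ -11.158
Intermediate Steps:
d(s) = 5/8 + s/8 (d(s) = (5 + s)/8 = 5/8 + s/8)
E(u) = (u + (-23 + u)/(31 + u))/(3/8 + u) (E(u) = (u + (-23 + u)/(31 + u))/(u + (5/8 + (⅛)*(-2))) = (u + (-23 + u)/(31 + u))/(u + (5/8 - ¼)) = (u + (-23 + u)/(31 + u))/(u + 3/8) = (u + (-23 + u)/(31 + u))/(3/8 + u))
(-11*((1 - 19) + 19))/E(-100) = (-11*((1 - 19) + 19))/((8*(-23 + (-100)² + 32*(-100))/(93 + 8*(-100)² + 251*(-100)))) = (-11*(-18 + 19))/((8*(-23 + 10000 - 3200)/(93 + 8*10000 - 25100))) = (-11*1)/((8*6777/(93 + 80000 - 25100))) = -11/(8*6777/54993) = -11/(8*(1/54993)*6777) = -11/18072/18331 = -11*18331/18072 = -201641/18072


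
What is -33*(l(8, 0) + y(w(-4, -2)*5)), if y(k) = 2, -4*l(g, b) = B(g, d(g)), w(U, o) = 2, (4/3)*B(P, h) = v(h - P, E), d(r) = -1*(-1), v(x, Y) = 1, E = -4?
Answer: -957/16 ≈ -59.813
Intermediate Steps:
d(r) = 1
B(P, h) = ¾ (B(P, h) = (¾)*1 = ¾)
l(g, b) = -3/16 (l(g, b) = -¼*¾ = -3/16)
-33*(l(8, 0) + y(w(-4, -2)*5)) = -33*(-3/16 + 2) = -33*29/16 = -957/16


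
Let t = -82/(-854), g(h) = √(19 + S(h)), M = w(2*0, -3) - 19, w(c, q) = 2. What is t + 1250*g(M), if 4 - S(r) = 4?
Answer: 41/427 + 1250*√19 ≈ 5448.7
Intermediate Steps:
S(r) = 0 (S(r) = 4 - 1*4 = 4 - 4 = 0)
M = -17 (M = 2 - 19 = -17)
g(h) = √19 (g(h) = √(19 + 0) = √19)
t = 41/427 (t = -82*(-1/854) = 41/427 ≈ 0.096019)
t + 1250*g(M) = 41/427 + 1250*√19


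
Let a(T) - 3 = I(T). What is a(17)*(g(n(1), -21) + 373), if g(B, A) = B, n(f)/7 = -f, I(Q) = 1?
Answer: 1464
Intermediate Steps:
a(T) = 4 (a(T) = 3 + 1 = 4)
n(f) = -7*f (n(f) = 7*(-f) = -7*f)
a(17)*(g(n(1), -21) + 373) = 4*(-7*1 + 373) = 4*(-7 + 373) = 4*366 = 1464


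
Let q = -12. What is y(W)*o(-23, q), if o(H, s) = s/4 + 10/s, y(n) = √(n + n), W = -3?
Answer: -23*I*√6/6 ≈ -9.3897*I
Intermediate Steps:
y(n) = √2*√n (y(n) = √(2*n) = √2*√n)
o(H, s) = 10/s + s/4 (o(H, s) = s*(¼) + 10/s = s/4 + 10/s = 10/s + s/4)
y(W)*o(-23, q) = (√2*√(-3))*(10/(-12) + (¼)*(-12)) = (√2*(I*√3))*(10*(-1/12) - 3) = (I*√6)*(-⅚ - 3) = (I*√6)*(-23/6) = -23*I*√6/6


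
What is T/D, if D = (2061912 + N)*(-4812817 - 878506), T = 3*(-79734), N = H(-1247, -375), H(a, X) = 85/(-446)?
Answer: 106684092/5233812722788441 ≈ 2.0384e-8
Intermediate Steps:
H(a, X) = -85/446 (H(a, X) = 85*(-1/446) = -85/446)
N = -85/446 ≈ -0.19058
T = -239202
D = -5233812722788441/446 (D = (2061912 - 85/446)*(-4812817 - 878506) = (919612667/446)*(-5691323) = -5233812722788441/446 ≈ -1.1735e+13)
T/D = -239202/(-5233812722788441/446) = -239202*(-446/5233812722788441) = 106684092/5233812722788441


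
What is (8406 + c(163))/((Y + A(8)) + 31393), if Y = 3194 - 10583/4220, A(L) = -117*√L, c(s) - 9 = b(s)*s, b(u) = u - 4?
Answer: 21144888962579280/21298447266653449 + 143067129379200*√2/21298447266653449 ≈ 1.0023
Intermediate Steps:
b(u) = -4 + u
c(s) = 9 + s*(-4 + s) (c(s) = 9 + (-4 + s)*s = 9 + s*(-4 + s))
Y = 13468097/4220 (Y = 3194 - 10583*1/4220 = 3194 - 10583/4220 = 13468097/4220 ≈ 3191.5)
(8406 + c(163))/((Y + A(8)) + 31393) = (8406 + (9 + 163*(-4 + 163)))/((13468097/4220 - 234*√2) + 31393) = (8406 + (9 + 163*159))/((13468097/4220 - 234*√2) + 31393) = (8406 + (9 + 25917))/((13468097/4220 - 234*√2) + 31393) = (8406 + 25926)/(145946557/4220 - 234*√2) = 34332/(145946557/4220 - 234*√2)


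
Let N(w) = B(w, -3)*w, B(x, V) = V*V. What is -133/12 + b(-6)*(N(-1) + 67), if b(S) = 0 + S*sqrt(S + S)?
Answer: -133/12 - 696*I*sqrt(3) ≈ -11.083 - 1205.5*I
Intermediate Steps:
b(S) = sqrt(2)*S**(3/2) (b(S) = 0 + S*sqrt(2*S) = 0 + S*(sqrt(2)*sqrt(S)) = 0 + sqrt(2)*S**(3/2) = sqrt(2)*S**(3/2))
B(x, V) = V**2
N(w) = 9*w (N(w) = (-3)**2*w = 9*w)
-133/12 + b(-6)*(N(-1) + 67) = -133/12 + (sqrt(2)*(-6)**(3/2))*(9*(-1) + 67) = -133*1/12 + (sqrt(2)*(-6*I*sqrt(6)))*(-9 + 67) = -133/12 - 12*I*sqrt(3)*58 = -133/12 - 696*I*sqrt(3)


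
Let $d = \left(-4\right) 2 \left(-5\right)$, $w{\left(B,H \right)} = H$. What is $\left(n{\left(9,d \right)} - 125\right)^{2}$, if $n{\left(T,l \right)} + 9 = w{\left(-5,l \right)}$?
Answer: $8836$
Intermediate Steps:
$d = 40$ ($d = \left(-8\right) \left(-5\right) = 40$)
$n{\left(T,l \right)} = -9 + l$
$\left(n{\left(9,d \right)} - 125\right)^{2} = \left(\left(-9 + 40\right) - 125\right)^{2} = \left(31 - 125\right)^{2} = \left(-94\right)^{2} = 8836$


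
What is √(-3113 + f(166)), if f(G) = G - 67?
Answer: I*√3014 ≈ 54.9*I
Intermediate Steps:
f(G) = -67 + G
√(-3113 + f(166)) = √(-3113 + (-67 + 166)) = √(-3113 + 99) = √(-3014) = I*√3014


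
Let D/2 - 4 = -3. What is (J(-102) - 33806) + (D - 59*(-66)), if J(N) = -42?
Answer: -29952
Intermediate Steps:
D = 2 (D = 8 + 2*(-3) = 8 - 6 = 2)
(J(-102) - 33806) + (D - 59*(-66)) = (-42 - 33806) + (2 - 59*(-66)) = -33848 + (2 + 3894) = -33848 + 3896 = -29952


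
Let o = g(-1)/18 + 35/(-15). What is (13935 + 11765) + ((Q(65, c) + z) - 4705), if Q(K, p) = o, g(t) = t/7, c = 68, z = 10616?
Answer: 3982691/126 ≈ 31609.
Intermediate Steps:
g(t) = t/7 (g(t) = t*(⅐) = t/7)
o = -295/126 (o = ((⅐)*(-1))/18 + 35/(-15) = -⅐*1/18 + 35*(-1/15) = -1/126 - 7/3 = -295/126 ≈ -2.3413)
Q(K, p) = -295/126
(13935 + 11765) + ((Q(65, c) + z) - 4705) = (13935 + 11765) + ((-295/126 + 10616) - 4705) = 25700 + (1337321/126 - 4705) = 25700 + 744491/126 = 3982691/126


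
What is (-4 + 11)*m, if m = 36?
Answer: 252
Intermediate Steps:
(-4 + 11)*m = (-4 + 11)*36 = 7*36 = 252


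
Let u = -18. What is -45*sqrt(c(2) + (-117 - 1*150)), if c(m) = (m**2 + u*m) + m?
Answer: -135*I*sqrt(33) ≈ -775.52*I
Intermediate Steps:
c(m) = m**2 - 17*m (c(m) = (m**2 - 18*m) + m = m**2 - 17*m)
-45*sqrt(c(2) + (-117 - 1*150)) = -45*sqrt(2*(-17 + 2) + (-117 - 1*150)) = -45*sqrt(2*(-15) + (-117 - 150)) = -45*sqrt(-30 - 267) = -135*I*sqrt(33)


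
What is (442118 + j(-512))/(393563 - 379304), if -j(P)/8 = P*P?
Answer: -551678/4753 ≈ -116.07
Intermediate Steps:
j(P) = -8*P² (j(P) = -8*P*P = -8*P²)
(442118 + j(-512))/(393563 - 379304) = (442118 - 8*(-512)²)/(393563 - 379304) = (442118 - 8*262144)/14259 = (442118 - 2097152)*(1/14259) = -1655034*1/14259 = -551678/4753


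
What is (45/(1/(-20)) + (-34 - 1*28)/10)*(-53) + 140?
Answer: 240843/5 ≈ 48169.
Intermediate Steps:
(45/(1/(-20)) + (-34 - 1*28)/10)*(-53) + 140 = (45/(-1/20) + (-34 - 28)*(1/10))*(-53) + 140 = (45*(-20) - 62*1/10)*(-53) + 140 = (-900 - 31/5)*(-53) + 140 = -4531/5*(-53) + 140 = 240143/5 + 140 = 240843/5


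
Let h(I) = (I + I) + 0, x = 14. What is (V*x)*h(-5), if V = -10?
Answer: 1400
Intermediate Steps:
h(I) = 2*I (h(I) = 2*I + 0 = 2*I)
(V*x)*h(-5) = (-10*14)*(2*(-5)) = -140*(-10) = 1400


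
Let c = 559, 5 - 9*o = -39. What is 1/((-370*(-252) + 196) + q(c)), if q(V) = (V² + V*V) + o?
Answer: 9/6465626 ≈ 1.3920e-6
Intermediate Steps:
o = 44/9 (o = 5/9 - ⅑*(-39) = 5/9 + 13/3 = 44/9 ≈ 4.8889)
q(V) = 44/9 + 2*V² (q(V) = (V² + V*V) + 44/9 = (V² + V²) + 44/9 = 2*V² + 44/9 = 44/9 + 2*V²)
1/((-370*(-252) + 196) + q(c)) = 1/((-370*(-252) + 196) + (44/9 + 2*559²)) = 1/((93240 + 196) + (44/9 + 2*312481)) = 1/(93436 + (44/9 + 624962)) = 1/(93436 + 5624702/9) = 1/(6465626/9) = 9/6465626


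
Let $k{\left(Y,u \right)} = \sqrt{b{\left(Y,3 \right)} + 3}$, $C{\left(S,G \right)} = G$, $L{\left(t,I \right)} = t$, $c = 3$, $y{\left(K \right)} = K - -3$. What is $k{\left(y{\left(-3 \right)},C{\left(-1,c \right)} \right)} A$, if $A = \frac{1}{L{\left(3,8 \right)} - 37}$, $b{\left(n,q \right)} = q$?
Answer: $- \frac{\sqrt{6}}{34} \approx -0.072044$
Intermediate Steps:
$y{\left(K \right)} = 3 + K$ ($y{\left(K \right)} = K + 3 = 3 + K$)
$k{\left(Y,u \right)} = \sqrt{6}$ ($k{\left(Y,u \right)} = \sqrt{3 + 3} = \sqrt{6}$)
$A = - \frac{1}{34}$ ($A = \frac{1}{3 - 37} = \frac{1}{-34} = - \frac{1}{34} \approx -0.029412$)
$k{\left(y{\left(-3 \right)},C{\left(-1,c \right)} \right)} A = \sqrt{6} \left(- \frac{1}{34}\right) = - \frac{\sqrt{6}}{34}$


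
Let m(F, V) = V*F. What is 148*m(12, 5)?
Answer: 8880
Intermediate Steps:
m(F, V) = F*V
148*m(12, 5) = 148*(12*5) = 148*60 = 8880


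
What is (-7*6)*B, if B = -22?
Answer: 924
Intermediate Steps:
(-7*6)*B = -7*6*(-22) = -42*(-22) = 924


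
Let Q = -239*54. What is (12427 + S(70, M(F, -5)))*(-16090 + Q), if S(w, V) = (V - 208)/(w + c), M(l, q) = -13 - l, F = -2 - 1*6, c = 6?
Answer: -6844788511/19 ≈ -3.6025e+8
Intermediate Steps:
F = -8 (F = -2 - 6 = -8)
S(w, V) = (-208 + V)/(6 + w) (S(w, V) = (V - 208)/(w + 6) = (-208 + V)/(6 + w))
Q = -12906
(12427 + S(70, M(F, -5)))*(-16090 + Q) = (12427 + (-208 + (-13 - 1*(-8)))/(6 + 70))*(-16090 - 12906) = (12427 + (-208 + (-13 + 8))/76)*(-28996) = (12427 + (-208 - 5)/76)*(-28996) = (12427 + (1/76)*(-213))*(-28996) = (12427 - 213/76)*(-28996) = (944239/76)*(-28996) = -6844788511/19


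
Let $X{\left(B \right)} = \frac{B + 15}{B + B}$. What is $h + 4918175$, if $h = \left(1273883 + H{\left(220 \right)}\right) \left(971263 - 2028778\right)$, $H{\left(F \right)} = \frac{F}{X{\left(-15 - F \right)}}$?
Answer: $-1347642494620$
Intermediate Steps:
$X{\left(B \right)} = \frac{15 + B}{2 B}$
$H{\left(F \right)} = 30 + 2 F$ ($H{\left(F \right)} = \frac{F}{\frac{1}{2} \frac{1}{-15 - F} \left(15 - \left(15 + F\right)\right)} = \frac{F}{\frac{1}{2} \frac{1}{-15 - F} \left(- F\right)} = \frac{F}{\left(- \frac{1}{2}\right) F \frac{1}{-15 - F}} = F \left(- \frac{2 \left(-15 - F\right)}{F}\right) = 30 + 2 F$)
$h = -1347647412795$ ($h = \left(1273883 + \left(30 + 2 \cdot 220\right)\right) \left(971263 - 2028778\right) = \left(1273883 + \left(30 + 440\right)\right) \left(-1057515\right) = \left(1273883 + 470\right) \left(-1057515\right) = 1274353 \left(-1057515\right) = -1347647412795$)
$h + 4918175 = -1347647412795 + 4918175 = -1347642494620$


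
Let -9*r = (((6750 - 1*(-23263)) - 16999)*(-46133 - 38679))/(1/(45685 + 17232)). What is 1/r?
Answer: 1/7716024609384 ≈ 1.2960e-13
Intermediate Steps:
r = 7716024609384 (r = -((6750 - 1*(-23263)) - 16999)*(-46133 - 38679)/(9*(1/(45685 + 17232))) = -((6750 + 23263) - 16999)*(-84812)/(9*(1/62917)) = -(30013 - 16999)*(-84812)/(9*1/62917) = -13014*(-84812)*62917/9 = -(-122638152)*62917 = -⅑*(-69444221484456) = 7716024609384)
1/r = 1/7716024609384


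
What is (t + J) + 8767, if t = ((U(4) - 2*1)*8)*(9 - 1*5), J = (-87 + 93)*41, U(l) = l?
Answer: 9077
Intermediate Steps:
J = 246 (J = 6*41 = 246)
t = 64 (t = ((4 - 2*1)*8)*(9 - 1*5) = ((4 - 2)*8)*(9 - 5) = (2*8)*4 = 16*4 = 64)
(t + J) + 8767 = (64 + 246) + 8767 = 310 + 8767 = 9077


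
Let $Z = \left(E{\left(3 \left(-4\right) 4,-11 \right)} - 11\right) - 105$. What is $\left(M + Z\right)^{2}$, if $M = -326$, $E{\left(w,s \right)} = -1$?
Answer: $196249$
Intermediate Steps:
$Z = -117$ ($Z = \left(-1 - 11\right) - 105 = -12 - 105 = -117$)
$\left(M + Z\right)^{2} = \left(-326 - 117\right)^{2} = \left(-443\right)^{2} = 196249$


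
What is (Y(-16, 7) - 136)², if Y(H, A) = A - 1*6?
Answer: 18225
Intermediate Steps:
Y(H, A) = -6 + A (Y(H, A) = A - 6 = -6 + A)
(Y(-16, 7) - 136)² = ((-6 + 7) - 136)² = (1 - 136)² = (-135)² = 18225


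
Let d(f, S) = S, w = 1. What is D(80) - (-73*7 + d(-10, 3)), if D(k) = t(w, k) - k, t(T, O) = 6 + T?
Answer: 435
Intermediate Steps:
D(k) = 7 - k (D(k) = (6 + 1) - k = 7 - k)
D(80) - (-73*7 + d(-10, 3)) = (7 - 1*80) - (-73*7 + 3) = (7 - 80) - (-511 + 3) = -73 - 1*(-508) = -73 + 508 = 435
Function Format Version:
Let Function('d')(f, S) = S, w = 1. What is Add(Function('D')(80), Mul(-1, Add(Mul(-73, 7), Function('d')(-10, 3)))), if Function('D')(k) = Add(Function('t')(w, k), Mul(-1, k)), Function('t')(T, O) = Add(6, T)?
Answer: 435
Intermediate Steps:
Function('D')(k) = Add(7, Mul(-1, k)) (Function('D')(k) = Add(Add(6, 1), Mul(-1, k)) = Add(7, Mul(-1, k)))
Add(Function('D')(80), Mul(-1, Add(Mul(-73, 7), Function('d')(-10, 3)))) = Add(Add(7, Mul(-1, 80)), Mul(-1, Add(Mul(-73, 7), 3))) = Add(Add(7, -80), Mul(-1, Add(-511, 3))) = Add(-73, Mul(-1, -508)) = Add(-73, 508) = 435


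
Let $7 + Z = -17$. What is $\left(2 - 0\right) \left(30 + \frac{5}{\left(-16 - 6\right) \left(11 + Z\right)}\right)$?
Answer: $\frac{8585}{143} \approx 60.035$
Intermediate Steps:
$Z = -24$ ($Z = -7 - 17 = -24$)
$\left(2 - 0\right) \left(30 + \frac{5}{\left(-16 - 6\right) \left(11 + Z\right)}\right) = \left(2 - 0\right) \left(30 + \frac{5}{\left(-16 - 6\right) \left(11 - 24\right)}\right) = \left(2 + 0\right) \left(30 + \frac{5}{\left(-22\right) \left(-13\right)}\right) = 2 \left(30 + \frac{5}{286}\right) = 2 \cdot \frac{8585}{286} = \frac{8585}{143}$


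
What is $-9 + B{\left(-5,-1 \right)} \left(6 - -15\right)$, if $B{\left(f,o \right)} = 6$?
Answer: $117$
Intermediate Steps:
$-9 + B{\left(-5,-1 \right)} \left(6 - -15\right) = -9 + 6 \left(6 - -15\right) = -9 + 6 \left(6 + 15\right) = -9 + 6 \cdot 21 = -9 + 126 = 117$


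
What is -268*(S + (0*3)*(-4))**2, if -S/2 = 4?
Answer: -17152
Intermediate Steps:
S = -8 (S = -2*4 = -8)
-268*(S + (0*3)*(-4))**2 = -268*(-8 + (0*3)*(-4))**2 = -268*(-8 + 0*(-4))**2 = -268*(-8 + 0)**2 = -268*(-8)**2 = -268*64 = -17152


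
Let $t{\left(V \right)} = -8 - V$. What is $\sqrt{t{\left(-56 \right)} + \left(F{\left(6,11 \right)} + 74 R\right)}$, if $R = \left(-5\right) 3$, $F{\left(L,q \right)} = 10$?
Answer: $2 i \sqrt{263} \approx 32.435 i$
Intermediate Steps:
$R = -15$
$\sqrt{t{\left(-56 \right)} + \left(F{\left(6,11 \right)} + 74 R\right)} = \sqrt{\left(-8 - -56\right) + \left(10 + 74 \left(-15\right)\right)} = \sqrt{\left(-8 + 56\right) + \left(10 - 1110\right)} = \sqrt{48 - 1100} = \sqrt{-1052} = 2 i \sqrt{263}$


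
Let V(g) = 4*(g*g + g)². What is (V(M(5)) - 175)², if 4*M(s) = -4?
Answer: 30625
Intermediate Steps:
M(s) = -1 (M(s) = (¼)*(-4) = -1)
V(g) = 4*(g + g²)² (V(g) = 4*(g² + g)² = 4*(g + g²)²)
(V(M(5)) - 175)² = (4*(-1)²*(1 - 1)² - 175)² = (4*1*0² - 175)² = (4*1*0 - 175)² = (0 - 175)² = (-175)² = 30625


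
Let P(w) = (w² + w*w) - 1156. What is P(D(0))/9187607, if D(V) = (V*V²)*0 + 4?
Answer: -1124/9187607 ≈ -0.00012234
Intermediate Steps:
D(V) = 4 (D(V) = V³*0 + 4 = 0 + 4 = 4)
P(w) = -1156 + 2*w² (P(w) = (w² + w²) - 1156 = 2*w² - 1156 = -1156 + 2*w²)
P(D(0))/9187607 = (-1156 + 2*4²)/9187607 = (-1156 + 2*16)*(1/9187607) = (-1156 + 32)*(1/9187607) = -1124*1/9187607 = -1124/9187607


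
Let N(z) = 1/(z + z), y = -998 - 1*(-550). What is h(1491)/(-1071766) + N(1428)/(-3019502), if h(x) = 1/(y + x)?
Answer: -695824975/688572657148954704 ≈ -1.0105e-9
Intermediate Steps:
y = -448 (y = -998 + 550 = -448)
h(x) = 1/(-448 + x)
N(z) = 1/(2*z)
h(1491)/(-1071766) + N(1428)/(-3019502) = 1/((-448 + 1491)*(-1071766)) + ((1/2)/1428)/(-3019502) = -1/1071766/1043 + ((1/2)*(1/1428))*(-1/3019502) = (1/1043)*(-1/1071766) + (1/2856)*(-1/3019502) = -1/1117851938 - 1/8623697712 = -695824975/688572657148954704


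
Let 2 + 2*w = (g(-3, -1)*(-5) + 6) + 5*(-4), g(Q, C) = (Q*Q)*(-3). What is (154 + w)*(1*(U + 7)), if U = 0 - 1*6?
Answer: 427/2 ≈ 213.50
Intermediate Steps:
g(Q, C) = -3*Q² (g(Q, C) = Q²*(-3) = -3*Q²)
U = -6 (U = 0 - 6 = -6)
w = 119/2 (w = -1 + ((-3*(-3)²*(-5) + 6) + 5*(-4))/2 = -1 + ((-3*9*(-5) + 6) - 20)/2 = -1 + ((-27*(-5) + 6) - 20)/2 = -1 + ((135 + 6) - 20)/2 = -1 + (141 - 20)/2 = -1 + (½)*121 = -1 + 121/2 = 119/2 ≈ 59.500)
(154 + w)*(1*(U + 7)) = (154 + 119/2)*(1*(-6 + 7)) = 427*(1*1)/2 = (427/2)*1 = 427/2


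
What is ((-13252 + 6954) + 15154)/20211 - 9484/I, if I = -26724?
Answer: 35695739/45009897 ≈ 0.79306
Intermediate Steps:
((-13252 + 6954) + 15154)/20211 - 9484/I = ((-13252 + 6954) + 15154)/20211 - 9484/(-26724) = (-6298 + 15154)*(1/20211) - 9484*(-1/26724) = 8856*(1/20211) + 2371/6681 = 2952/6737 + 2371/6681 = 35695739/45009897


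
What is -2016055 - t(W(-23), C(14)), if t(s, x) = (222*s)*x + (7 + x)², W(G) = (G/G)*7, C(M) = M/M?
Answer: -2017673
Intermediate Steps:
C(M) = 1
W(G) = 7 (W(G) = 1*7 = 7)
t(s, x) = (7 + x)² + 222*s*x (t(s, x) = 222*s*x + (7 + x)² = (7 + x)² + 222*s*x)
-2016055 - t(W(-23), C(14)) = -2016055 - ((7 + 1)² + 222*7*1) = -2016055 - (8² + 1554) = -2016055 - (64 + 1554) = -2016055 - 1*1618 = -2016055 - 1618 = -2017673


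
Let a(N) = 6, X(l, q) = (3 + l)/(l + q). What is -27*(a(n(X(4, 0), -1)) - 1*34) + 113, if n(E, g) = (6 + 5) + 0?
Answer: 869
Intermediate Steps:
X(l, q) = (3 + l)/(l + q)
n(E, g) = 11 (n(E, g) = 11 + 0 = 11)
-27*(a(n(X(4, 0), -1)) - 1*34) + 113 = -27*(6 - 1*34) + 113 = -27*(6 - 34) + 113 = -27*(-28) + 113 = 756 + 113 = 869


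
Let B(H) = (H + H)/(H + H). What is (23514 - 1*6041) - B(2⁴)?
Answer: 17472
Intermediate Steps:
B(H) = 1 (B(H) = (2*H)/((2*H)) = (2*H)*(1/(2*H)) = 1)
(23514 - 1*6041) - B(2⁴) = (23514 - 1*6041) - 1*1 = (23514 - 6041) - 1 = 17473 - 1 = 17472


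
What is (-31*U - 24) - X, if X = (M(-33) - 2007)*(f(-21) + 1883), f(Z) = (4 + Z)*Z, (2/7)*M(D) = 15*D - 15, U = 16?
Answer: 8493560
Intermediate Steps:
M(D) = -105/2 + 105*D/2 (M(D) = 7*(15*D - 15)/2 = 7*(-15 + 15*D)/2 = -105/2 + 105*D/2)
f(Z) = Z*(4 + Z)
X = -8494080 (X = ((-105/2 + (105/2)*(-33)) - 2007)*(-21*(4 - 21) + 1883) = ((-105/2 - 3465/2) - 2007)*(-21*(-17) + 1883) = (-1785 - 2007)*(357 + 1883) = -3792*2240 = -8494080)
(-31*U - 24) - X = (-31*16 - 24) - 1*(-8494080) = (-496 - 24) + 8494080 = -520 + 8494080 = 8493560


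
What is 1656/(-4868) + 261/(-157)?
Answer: -382635/191069 ≈ -2.0026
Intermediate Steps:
1656/(-4868) + 261/(-157) = 1656*(-1/4868) + 261*(-1/157) = -414/1217 - 261/157 = -382635/191069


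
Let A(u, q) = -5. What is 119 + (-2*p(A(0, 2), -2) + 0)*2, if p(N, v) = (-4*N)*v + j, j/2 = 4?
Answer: 247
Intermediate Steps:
j = 8 (j = 2*4 = 8)
p(N, v) = 8 - 4*N*v (p(N, v) = (-4*N)*v + 8 = -4*N*v + 8 = 8 - 4*N*v)
119 + (-2*p(A(0, 2), -2) + 0)*2 = 119 + (-2*(8 - 4*(-5)*(-2)) + 0)*2 = 119 + (-2*(8 - 40) + 0)*2 = 119 + (-2*(-32) + 0)*2 = 119 + (64 + 0)*2 = 119 + 64*2 = 119 + 128 = 247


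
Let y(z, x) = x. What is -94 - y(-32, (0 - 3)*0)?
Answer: -94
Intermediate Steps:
-94 - y(-32, (0 - 3)*0) = -94 - (0 - 3)*0 = -94 - (-3)*0 = -94 - 1*0 = -94 + 0 = -94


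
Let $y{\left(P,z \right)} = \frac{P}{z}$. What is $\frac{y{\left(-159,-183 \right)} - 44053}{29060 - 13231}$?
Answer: $- \frac{2687180}{965569} \approx -2.783$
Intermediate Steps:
$\frac{y{\left(-159,-183 \right)} - 44053}{29060 - 13231} = \frac{- \frac{159}{-183} - 44053}{29060 - 13231} = \frac{\left(-159\right) \left(- \frac{1}{183}\right) - 44053}{15829} = \left(\frac{53}{61} - 44053\right) \frac{1}{15829} = \left(- \frac{2687180}{61}\right) \frac{1}{15829} = - \frac{2687180}{965569}$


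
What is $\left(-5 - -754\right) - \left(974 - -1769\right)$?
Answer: $-1994$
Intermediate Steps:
$\left(-5 - -754\right) - \left(974 - -1769\right) = \left(-5 + 754\right) - \left(974 + 1769\right) = 749 - 2743 = -1994$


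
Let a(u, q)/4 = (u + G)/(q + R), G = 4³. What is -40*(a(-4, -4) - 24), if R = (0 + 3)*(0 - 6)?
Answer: 15360/11 ≈ 1396.4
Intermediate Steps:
R = -18 (R = 3*(-6) = -18)
G = 64
a(u, q) = 4*(64 + u)/(-18 + q) (a(u, q) = 4*((u + 64)/(q - 18)) = 4*((64 + u)/(-18 + q)) = 4*(64 + u)/(-18 + q))
-40*(a(-4, -4) - 24) = -40*(4*(64 - 4)/(-18 - 4) - 24) = -40*(4*60/(-22) - 24) = -40*(4*(-1/22)*60 - 24) = -40*(-120/11 - 24) = -40*(-384/11) = 15360/11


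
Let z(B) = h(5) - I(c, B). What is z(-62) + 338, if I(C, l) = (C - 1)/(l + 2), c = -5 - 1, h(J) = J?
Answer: 20573/60 ≈ 342.88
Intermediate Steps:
c = -6
I(C, l) = (-1 + C)/(2 + l)
z(B) = 5 + 7/(2 + B) (z(B) = 5 - (-1 - 6)/(2 + B) = 5 - (-7)/(2 + B) = 5 + 7/(2 + B))
z(-62) + 338 = (17 + 5*(-62))/(2 - 62) + 338 = (17 - 310)/(-60) + 338 = -1/60*(-293) + 338 = 293/60 + 338 = 20573/60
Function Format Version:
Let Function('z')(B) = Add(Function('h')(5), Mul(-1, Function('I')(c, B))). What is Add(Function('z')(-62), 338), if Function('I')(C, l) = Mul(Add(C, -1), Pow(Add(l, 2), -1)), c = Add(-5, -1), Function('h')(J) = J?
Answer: Rational(20573, 60) ≈ 342.88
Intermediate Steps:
c = -6
Function('I')(C, l) = Mul(Pow(Add(2, l), -1), Add(-1, C)) (Function('I')(C, l) = Mul(Add(-1, C), Pow(Add(2, l), -1)) = Mul(Pow(Add(2, l), -1), Add(-1, C)))
Function('z')(B) = Add(5, Mul(7, Pow(Add(2, B), -1))) (Function('z')(B) = Add(5, Mul(-1, Mul(Pow(Add(2, B), -1), Add(-1, -6)))) = Add(5, Mul(-1, Mul(Pow(Add(2, B), -1), -7))) = Add(5, Mul(-1, Mul(-7, Pow(Add(2, B), -1)))) = Add(5, Mul(7, Pow(Add(2, B), -1))))
Add(Function('z')(-62), 338) = Add(Mul(Pow(Add(2, -62), -1), Add(17, Mul(5, -62))), 338) = Add(Mul(Pow(-60, -1), Add(17, -310)), 338) = Add(Mul(Rational(-1, 60), -293), 338) = Add(Rational(293, 60), 338) = Rational(20573, 60)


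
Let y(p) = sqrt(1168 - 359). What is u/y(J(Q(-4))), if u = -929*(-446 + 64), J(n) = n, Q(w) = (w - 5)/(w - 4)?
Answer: 354878*sqrt(809)/809 ≈ 12477.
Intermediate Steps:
Q(w) = (-5 + w)/(-4 + w)
y(p) = sqrt(809)
u = 354878 (u = -929*(-382) = 354878)
u/y(J(Q(-4))) = 354878/(sqrt(809)) = 354878*(sqrt(809)/809) = 354878*sqrt(809)/809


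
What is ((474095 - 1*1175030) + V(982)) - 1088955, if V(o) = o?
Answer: -1788908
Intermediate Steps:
((474095 - 1*1175030) + V(982)) - 1088955 = ((474095 - 1*1175030) + 982) - 1088955 = ((474095 - 1175030) + 982) - 1088955 = (-700935 + 982) - 1088955 = -699953 - 1088955 = -1788908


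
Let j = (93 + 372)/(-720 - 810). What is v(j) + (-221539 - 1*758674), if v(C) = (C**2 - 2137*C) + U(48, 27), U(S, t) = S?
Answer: -10190878505/10404 ≈ -9.7952e+5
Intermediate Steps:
j = -31/102 (j = 465/(-1530) = 465*(-1/1530) = -31/102 ≈ -0.30392)
v(C) = 48 + C**2 - 2137*C (v(C) = (C**2 - 2137*C) + 48 = 48 + C**2 - 2137*C)
v(j) + (-221539 - 1*758674) = (48 + (-31/102)**2 - 2137*(-31/102)) + (-221539 - 1*758674) = (48 + 961/10404 + 66247/102) + (-221539 - 758674) = 7257547/10404 - 980213 = -10190878505/10404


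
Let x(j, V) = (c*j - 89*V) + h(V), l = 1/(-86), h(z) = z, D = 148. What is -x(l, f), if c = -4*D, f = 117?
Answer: 442432/43 ≈ 10289.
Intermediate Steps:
c = -592 (c = -4*148 = -592)
l = -1/86 ≈ -0.011628
x(j, V) = -592*j - 88*V (x(j, V) = (-592*j - 89*V) + V = -592*j - 88*V)
-x(l, f) = -(-592*(-1/86) - 88*117) = -(296/43 - 10296) = -1*(-442432/43) = 442432/43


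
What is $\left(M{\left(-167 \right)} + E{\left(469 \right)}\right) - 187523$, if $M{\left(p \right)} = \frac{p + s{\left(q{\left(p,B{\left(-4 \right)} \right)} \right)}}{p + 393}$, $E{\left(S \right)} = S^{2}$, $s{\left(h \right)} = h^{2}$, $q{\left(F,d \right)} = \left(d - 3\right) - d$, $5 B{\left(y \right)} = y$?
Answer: $\frac{3665415}{113} \approx 32437.0$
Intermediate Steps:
$B{\left(y \right)} = \frac{y}{5}$
$q{\left(F,d \right)} = -3$ ($q{\left(F,d \right)} = \left(-3 + d\right) - d = -3$)
$M{\left(p \right)} = \frac{9 + p}{393 + p}$ ($M{\left(p \right)} = \frac{p + \left(-3\right)^{2}}{p + 393} = \frac{p + 9}{393 + p} = \frac{9 + p}{393 + p}$)
$\left(M{\left(-167 \right)} + E{\left(469 \right)}\right) - 187523 = \left(\frac{9 - 167}{393 - 167} + 469^{2}\right) - 187523 = \left(\frac{1}{226} \left(-158\right) + 219961\right) - 187523 = \left(- \frac{79}{113} + 219961\right) - 187523 = \frac{24855514}{113} - 187523 = \frac{3665415}{113}$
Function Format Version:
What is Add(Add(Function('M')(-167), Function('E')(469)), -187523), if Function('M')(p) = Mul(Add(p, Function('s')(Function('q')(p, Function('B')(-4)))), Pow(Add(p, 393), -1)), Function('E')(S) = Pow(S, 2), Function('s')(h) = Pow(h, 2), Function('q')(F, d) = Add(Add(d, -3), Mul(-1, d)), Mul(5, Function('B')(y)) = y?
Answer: Rational(3665415, 113) ≈ 32437.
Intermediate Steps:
Function('B')(y) = Mul(Rational(1, 5), y)
Function('q')(F, d) = -3 (Function('q')(F, d) = Add(Add(-3, d), Mul(-1, d)) = -3)
Function('M')(p) = Mul(Pow(Add(393, p), -1), Add(9, p)) (Function('M')(p) = Mul(Add(p, Pow(-3, 2)), Pow(Add(p, 393), -1)) = Mul(Add(p, 9), Pow(Add(393, p), -1)) = Mul(Add(9, p), Pow(Add(393, p), -1)) = Mul(Pow(Add(393, p), -1), Add(9, p)))
Add(Add(Function('M')(-167), Function('E')(469)), -187523) = Add(Add(Mul(Pow(Add(393, -167), -1), Add(9, -167)), Pow(469, 2)), -187523) = Add(Add(Mul(Pow(226, -1), -158), 219961), -187523) = Add(Add(Mul(Rational(1, 226), -158), 219961), -187523) = Add(Add(Rational(-79, 113), 219961), -187523) = Add(Rational(24855514, 113), -187523) = Rational(3665415, 113)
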